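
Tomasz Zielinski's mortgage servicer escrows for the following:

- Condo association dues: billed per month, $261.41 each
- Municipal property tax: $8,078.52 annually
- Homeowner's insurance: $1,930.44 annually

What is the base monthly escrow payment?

Condo association dues = $261.41 × 12 = $3,136.92/yr
Municipal property tax = $8,078.52/yr
Homeowner's insurance = $1,930.44/yr
Combined annual = $13,145.88
Monthly = $13,145.88 ÷ 12 = $1,095.49

$1,095.49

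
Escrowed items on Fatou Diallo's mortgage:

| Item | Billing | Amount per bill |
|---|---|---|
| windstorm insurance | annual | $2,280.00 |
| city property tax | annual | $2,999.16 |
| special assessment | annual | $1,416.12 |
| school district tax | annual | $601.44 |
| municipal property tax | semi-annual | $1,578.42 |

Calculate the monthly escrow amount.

$871.13

Windstorm insurance = $2,280.00
City property tax = $2,999.16
Special assessment = $1,416.12
School district tax = $601.44
Municipal property tax = $1,578.42 × 2 = $3,156.84
Combined annual = $10,453.56
Base monthly escrow = $10,453.56 ÷ 12 = $871.13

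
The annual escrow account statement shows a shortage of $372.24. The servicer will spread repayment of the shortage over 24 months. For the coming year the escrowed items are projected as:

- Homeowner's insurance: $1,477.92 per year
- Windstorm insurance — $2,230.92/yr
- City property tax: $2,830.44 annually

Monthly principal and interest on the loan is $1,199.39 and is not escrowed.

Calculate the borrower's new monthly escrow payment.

Homeowner's insurance = $1,477.92
Windstorm insurance = $2,230.92
City property tax = $2,830.44
Total annual escrow = $6,539.28
Per month = $6,539.28 ÷ 12 = $544.94
Shortage spread = $372.24 / 24 = $15.51/mo
Adjusted monthly = $544.94 + $15.51 = $560.45

$560.45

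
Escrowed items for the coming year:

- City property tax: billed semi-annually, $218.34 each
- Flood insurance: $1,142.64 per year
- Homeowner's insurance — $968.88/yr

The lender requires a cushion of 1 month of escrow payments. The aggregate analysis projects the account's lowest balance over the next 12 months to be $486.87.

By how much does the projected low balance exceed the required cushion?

City property tax: $218.34 × 2 = $436.68
Flood insurance: $1,142.64
Homeowner's insurance: $968.88
Total annual escrow = $436.68 + $1,142.64 + $968.88 = $2,548.20
Base monthly escrow = $2,548.20 ÷ 12 = $212.35
Cushion = 1 × $212.35 = $212.35
Excess over cushion: $486.87 − $212.35 = $274.52

$274.52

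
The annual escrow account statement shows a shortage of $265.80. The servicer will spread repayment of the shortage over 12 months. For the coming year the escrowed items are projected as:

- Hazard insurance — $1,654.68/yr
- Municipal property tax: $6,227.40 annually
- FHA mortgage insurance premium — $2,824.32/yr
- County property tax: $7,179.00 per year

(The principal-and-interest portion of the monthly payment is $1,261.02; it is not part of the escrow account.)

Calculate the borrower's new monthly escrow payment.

$1,512.60

Hazard insurance: $1,654.68 per year
Municipal property tax: $6,227.40 per year
FHA mortgage insurance premium: $2,824.32 per year
County property tax: $7,179.00 per year
Annual escrow total = $17,885.40
Base monthly escrow = $17,885.40 ÷ 12 = $1,490.45
Shortage per month = $265.80 ÷ 12 = $22.15
Adjusted monthly = $1,490.45 + $22.15 = $1,512.60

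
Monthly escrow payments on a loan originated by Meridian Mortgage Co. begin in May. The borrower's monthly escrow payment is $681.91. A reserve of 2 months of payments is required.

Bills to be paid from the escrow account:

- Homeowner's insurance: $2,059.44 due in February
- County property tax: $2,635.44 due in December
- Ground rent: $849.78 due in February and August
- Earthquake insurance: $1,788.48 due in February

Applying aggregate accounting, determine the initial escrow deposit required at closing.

Cushion = 2 × $681.91 = $1,363.82
Trial balance (start $0, +$681.91 each month, − disbursements):
  May: +$681.91 → $681.91
  Jun: +$681.91 → $1,363.82
  Jul: +$681.91 → $2,045.73
  Aug: +$681.91 − $849.78 → $1,877.86
  Sep: +$681.91 → $2,559.77
  Oct: +$681.91 → $3,241.68
  Nov: +$681.91 → $3,923.59
  Dec: +$681.91 − $2,635.44 → $1,970.06
  Jan: +$681.91 → $2,651.97
  Feb: +$681.91 − $4,697.70 → -$1,363.82
  Mar: +$681.91 → -$681.91
  Apr: +$681.91 → $0.00
Lowest trial balance = -$1,363.82 (Feb)
Initial deposit = cushion − low point = $1,363.82 − (-$1,363.82) = $2,727.64

$2,727.64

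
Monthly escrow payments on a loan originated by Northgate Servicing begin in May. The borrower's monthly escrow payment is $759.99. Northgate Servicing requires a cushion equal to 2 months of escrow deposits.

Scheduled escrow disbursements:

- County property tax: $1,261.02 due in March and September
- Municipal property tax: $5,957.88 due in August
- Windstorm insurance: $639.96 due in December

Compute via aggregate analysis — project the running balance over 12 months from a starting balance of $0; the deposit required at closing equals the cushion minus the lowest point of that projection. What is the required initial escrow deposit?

Cushion = 2 × $759.99 = $1,519.98
Trial balance (start $0, +$759.99 each month, − disbursements):
  May: +$759.99 → $759.99
  Jun: +$759.99 → $1,519.98
  Jul: +$759.99 → $2,279.97
  Aug: +$759.99 − $5,957.88 → -$2,917.92
  Sep: +$759.99 − $1,261.02 → -$3,418.95
  Oct: +$759.99 → -$2,658.96
  Nov: +$759.99 → -$1,898.97
  Dec: +$759.99 − $639.96 → -$1,778.94
  Jan: +$759.99 → -$1,018.95
  Feb: +$759.99 → -$258.96
  Mar: +$759.99 − $1,261.02 → -$759.99
  Apr: +$759.99 → $0.00
Lowest trial balance = -$3,418.95 (Sep)
Initial deposit = cushion − low point = $1,519.98 − (-$3,418.95) = $4,938.93

$4,938.93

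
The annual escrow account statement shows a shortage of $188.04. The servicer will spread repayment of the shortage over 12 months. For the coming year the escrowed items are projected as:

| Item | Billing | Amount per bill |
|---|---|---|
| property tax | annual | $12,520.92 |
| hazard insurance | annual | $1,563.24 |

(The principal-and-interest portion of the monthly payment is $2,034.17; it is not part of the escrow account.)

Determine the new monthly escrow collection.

Property tax — $12,520.92/yr
Hazard insurance — $1,563.24/yr
Yearly total = $12,520.92 + $1,563.24 = $14,084.16
Monthly escrow = $14,084.16 / 12 = $1,173.68
Shortage per month = $188.04 / 12 = $15.67
New monthly escrow = $1,173.68 + $15.67 = $1,189.35

$1,189.35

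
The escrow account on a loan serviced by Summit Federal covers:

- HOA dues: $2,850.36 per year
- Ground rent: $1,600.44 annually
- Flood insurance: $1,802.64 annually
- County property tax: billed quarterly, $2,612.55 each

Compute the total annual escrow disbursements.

HOA dues — $2,850.36 per year
Ground rent — $1,600.44 per year
Flood insurance — $1,802.64 per year
County property tax — $2,612.55 × 4 = $10,450.20 per year
Yearly total = $16,703.64

$16,703.64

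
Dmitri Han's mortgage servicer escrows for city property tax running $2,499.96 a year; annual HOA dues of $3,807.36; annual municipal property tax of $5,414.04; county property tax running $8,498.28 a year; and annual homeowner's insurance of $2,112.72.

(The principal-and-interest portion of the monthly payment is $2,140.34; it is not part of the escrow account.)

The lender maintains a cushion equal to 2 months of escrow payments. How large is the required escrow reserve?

City property tax: $2,499.96/yr
HOA dues: $3,807.36/yr
Municipal property tax: $5,414.04/yr
County property tax: $8,498.28/yr
Homeowner's insurance: $2,112.72/yr
Total per year = $22,332.36
Per month = $22,332.36 / 12 = $1,861.03
Reserve = 2 × $1,861.03 = $3,722.06

$3,722.06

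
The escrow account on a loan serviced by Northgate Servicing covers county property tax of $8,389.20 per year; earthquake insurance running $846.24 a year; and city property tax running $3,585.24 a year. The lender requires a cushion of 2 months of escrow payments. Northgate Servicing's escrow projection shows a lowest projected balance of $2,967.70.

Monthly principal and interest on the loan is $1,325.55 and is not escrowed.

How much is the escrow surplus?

$830.92

County property tax = $8,389.20/yr
Earthquake insurance = $846.24/yr
City property tax = $3,585.24/yr
Combined annual = $8,389.20 + $846.24 + $3,585.24 = $12,820.68
Per month = $12,820.68 / 12 = $1,068.39
Required reserve = 2 × $1,068.39 = $2,136.78
Surplus = $2,967.70 − $2,136.78 = $830.92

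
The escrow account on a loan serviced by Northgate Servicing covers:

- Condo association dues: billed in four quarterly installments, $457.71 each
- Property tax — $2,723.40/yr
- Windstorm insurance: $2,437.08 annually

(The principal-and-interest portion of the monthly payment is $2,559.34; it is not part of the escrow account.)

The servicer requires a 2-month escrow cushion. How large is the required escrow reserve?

$1,165.22

Condo association dues — $457.71 × 4 = $1,830.84 per year
Property tax — $2,723.40 per year
Windstorm insurance — $2,437.08 per year
Total annual escrow = $1,830.84 + $2,723.40 + $2,437.08 = $6,991.32
Base monthly escrow = $6,991.32 / 12 = $582.61
Cushion = 2 × $582.61 = $1,165.22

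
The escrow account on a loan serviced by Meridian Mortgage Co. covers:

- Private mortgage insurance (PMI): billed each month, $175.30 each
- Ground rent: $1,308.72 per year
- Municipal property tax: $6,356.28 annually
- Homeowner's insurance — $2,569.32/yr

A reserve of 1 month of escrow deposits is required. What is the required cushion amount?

Private mortgage insurance (PMI) = $175.30 × 12 = $2,103.60 annually
Ground rent = $1,308.72 annually
Municipal property tax = $6,356.28 annually
Homeowner's insurance = $2,569.32 annually
Combined annual = $12,337.92
Monthly escrow = $12,337.92 ÷ 12 = $1,028.16
Reserve = 1 × $1,028.16 = $1,028.16

$1,028.16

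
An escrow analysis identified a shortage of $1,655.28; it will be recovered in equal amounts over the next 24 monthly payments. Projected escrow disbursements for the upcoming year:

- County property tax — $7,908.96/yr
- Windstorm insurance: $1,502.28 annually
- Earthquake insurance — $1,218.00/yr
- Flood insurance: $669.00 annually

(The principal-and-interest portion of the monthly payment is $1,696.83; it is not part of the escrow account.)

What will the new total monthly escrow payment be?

County property tax — $7,908.96/yr
Windstorm insurance — $1,502.28/yr
Earthquake insurance — $1,218.00/yr
Flood insurance — $669.00/yr
Yearly total = $11,298.24
Base monthly escrow = $11,298.24 ÷ 12 = $941.52
Monthly shortage recovery: $1,655.28 / 24 = $68.97
Adjusted monthly = $941.52 + $68.97 = $1,010.49

$1,010.49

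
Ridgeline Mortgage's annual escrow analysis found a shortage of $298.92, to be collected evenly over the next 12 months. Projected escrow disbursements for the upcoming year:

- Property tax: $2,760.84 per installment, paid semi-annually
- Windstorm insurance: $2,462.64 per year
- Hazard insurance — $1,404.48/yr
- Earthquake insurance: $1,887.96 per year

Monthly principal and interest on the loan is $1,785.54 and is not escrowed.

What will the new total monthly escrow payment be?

$964.64

Property tax = $2,760.84 × 2 = $5,521.68
Windstorm insurance = $2,462.64
Hazard insurance = $1,404.48
Earthquake insurance = $1,887.96
Yearly total = $5,521.68 + $2,462.64 + $1,404.48 + $1,887.96 = $11,276.76
Per month = $11,276.76 / 12 = $939.73
Shortage per month = $298.92 ÷ 12 = $24.91
Adjusted monthly = $939.73 + $24.91 = $964.64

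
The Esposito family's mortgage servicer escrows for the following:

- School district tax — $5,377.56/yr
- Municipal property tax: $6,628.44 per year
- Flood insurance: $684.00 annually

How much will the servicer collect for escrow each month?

$1,057.50

School district tax — $5,377.56 annually
Municipal property tax — $6,628.44 annually
Flood insurance — $684.00 annually
Annual escrow total = $5,377.56 + $6,628.44 + $684.00 = $12,690.00
Monthly escrow = $12,690.00 ÷ 12 = $1,057.50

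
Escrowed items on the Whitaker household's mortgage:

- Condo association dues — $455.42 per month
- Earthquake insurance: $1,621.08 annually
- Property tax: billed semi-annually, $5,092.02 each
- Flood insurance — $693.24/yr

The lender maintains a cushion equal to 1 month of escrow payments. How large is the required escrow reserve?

$1,496.95

Condo association dues = $455.42 × 12 = $5,465.04
Earthquake insurance = $1,621.08
Property tax = $5,092.02 × 2 = $10,184.04
Flood insurance = $693.24
Annual escrow total = $17,963.40
Monthly escrow = $17,963.40 ÷ 12 = $1,496.95
Reserve = 1 × $1,496.95 = $1,496.95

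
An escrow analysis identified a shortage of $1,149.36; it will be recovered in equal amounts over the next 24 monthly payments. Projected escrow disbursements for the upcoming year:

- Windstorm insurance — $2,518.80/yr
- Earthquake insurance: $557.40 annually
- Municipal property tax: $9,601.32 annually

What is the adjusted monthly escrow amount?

$1,104.35

Windstorm insurance: $2,518.80
Earthquake insurance: $557.40
Municipal property tax: $9,601.32
Annual escrow total = $12,677.52
Monthly escrow = $12,677.52 / 12 = $1,056.46
Shortage per month = $1,149.36 ÷ 24 = $47.89
Adjusted monthly = $1,056.46 + $47.89 = $1,104.35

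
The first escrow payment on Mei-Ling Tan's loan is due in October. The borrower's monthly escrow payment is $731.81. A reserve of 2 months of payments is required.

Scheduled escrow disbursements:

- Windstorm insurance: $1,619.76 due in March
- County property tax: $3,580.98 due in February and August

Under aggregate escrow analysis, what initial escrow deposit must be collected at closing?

$2,273.50

Cushion = 2 × $731.81 = $1,463.62
Trial balance (start $0, +$731.81 each month, − disbursements):
  Oct: +$731.81 → $731.81
  Nov: +$731.81 → $1,463.62
  Dec: +$731.81 → $2,195.43
  Jan: +$731.81 → $2,927.24
  Feb: +$731.81 − $3,580.98 → $78.07
  Mar: +$731.81 − $1,619.76 → -$809.88
  Apr: +$731.81 → -$78.07
  May: +$731.81 → $653.74
  Jun: +$731.81 → $1,385.55
  Jul: +$731.81 → $2,117.36
  Aug: +$731.81 − $3,580.98 → -$731.81
  Sep: +$731.81 → $0.00
Lowest trial balance = -$809.88 (Mar)
Initial deposit = cushion − low point = $1,463.62 − (-$809.88) = $2,273.50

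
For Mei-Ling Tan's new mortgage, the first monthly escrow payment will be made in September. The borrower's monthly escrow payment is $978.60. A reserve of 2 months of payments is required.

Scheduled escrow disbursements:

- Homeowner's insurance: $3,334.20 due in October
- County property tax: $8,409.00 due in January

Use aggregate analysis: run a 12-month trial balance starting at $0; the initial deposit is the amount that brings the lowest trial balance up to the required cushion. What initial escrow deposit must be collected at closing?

$8,807.40

Cushion = 2 × $978.60 = $1,957.20
Trial balance (start $0, +$978.60 each month, − disbursements):
  Sep: +$978.60 → $978.60
  Oct: +$978.60 − $3,334.20 → -$1,377.00
  Nov: +$978.60 → -$398.40
  Dec: +$978.60 → $580.20
  Jan: +$978.60 − $8,409.00 → -$6,850.20
  Feb: +$978.60 → -$5,871.60
  Mar: +$978.60 → -$4,893.00
  Apr: +$978.60 → -$3,914.40
  May: +$978.60 → -$2,935.80
  Jun: +$978.60 → -$1,957.20
  Jul: +$978.60 → -$978.60
  Aug: +$978.60 → $0.00
Lowest trial balance = -$6,850.20 (Jan)
Initial deposit = cushion − low point = $1,957.20 − (-$6,850.20) = $8,807.40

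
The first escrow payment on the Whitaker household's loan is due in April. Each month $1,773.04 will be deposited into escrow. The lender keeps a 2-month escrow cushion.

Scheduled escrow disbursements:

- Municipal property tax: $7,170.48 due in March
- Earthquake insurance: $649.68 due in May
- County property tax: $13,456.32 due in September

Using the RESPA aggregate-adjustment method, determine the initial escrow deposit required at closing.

Cushion = 2 × $1,773.04 = $3,546.08
Trial balance (start $0, +$1,773.04 each month, − disbursements):
  Apr: +$1,773.04 → $1,773.04
  May: +$1,773.04 − $649.68 → $2,896.40
  Jun: +$1,773.04 → $4,669.44
  Jul: +$1,773.04 → $6,442.48
  Aug: +$1,773.04 → $8,215.52
  Sep: +$1,773.04 − $13,456.32 → -$3,467.76
  Oct: +$1,773.04 → -$1,694.72
  Nov: +$1,773.04 → $78.32
  Dec: +$1,773.04 → $1,851.36
  Jan: +$1,773.04 → $3,624.40
  Feb: +$1,773.04 → $5,397.44
  Mar: +$1,773.04 − $7,170.48 → $0.00
Lowest trial balance = -$3,467.76 (Sep)
Initial deposit = cushion − low point = $3,546.08 − (-$3,467.76) = $7,013.84

$7,013.84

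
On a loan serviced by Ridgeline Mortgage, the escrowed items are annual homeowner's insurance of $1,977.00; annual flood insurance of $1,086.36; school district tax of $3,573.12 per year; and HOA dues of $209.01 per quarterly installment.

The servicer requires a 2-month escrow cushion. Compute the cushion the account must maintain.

Homeowner's insurance — $1,977.00 annually
Flood insurance — $1,086.36 annually
School district tax — $3,573.12 annually
HOA dues — $209.01 × 4 = $836.04 annually
Annual escrow total = $1,977.00 + $1,086.36 + $3,573.12 + $836.04 = $7,472.52
Monthly = $7,472.52 / 12 = $622.71
Reserve = 2 × $622.71 = $1,245.42

$1,245.42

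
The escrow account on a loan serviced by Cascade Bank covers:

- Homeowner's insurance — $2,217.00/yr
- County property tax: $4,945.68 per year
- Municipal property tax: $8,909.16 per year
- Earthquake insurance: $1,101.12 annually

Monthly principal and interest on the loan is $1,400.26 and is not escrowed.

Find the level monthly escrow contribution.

$1,431.08

Homeowner's insurance — $2,217.00/yr
County property tax — $4,945.68/yr
Municipal property tax — $8,909.16/yr
Earthquake insurance — $1,101.12/yr
Total annual escrow = $2,217.00 + $4,945.68 + $8,909.16 + $1,101.12 = $17,172.96
Per month = $17,172.96 ÷ 12 = $1,431.08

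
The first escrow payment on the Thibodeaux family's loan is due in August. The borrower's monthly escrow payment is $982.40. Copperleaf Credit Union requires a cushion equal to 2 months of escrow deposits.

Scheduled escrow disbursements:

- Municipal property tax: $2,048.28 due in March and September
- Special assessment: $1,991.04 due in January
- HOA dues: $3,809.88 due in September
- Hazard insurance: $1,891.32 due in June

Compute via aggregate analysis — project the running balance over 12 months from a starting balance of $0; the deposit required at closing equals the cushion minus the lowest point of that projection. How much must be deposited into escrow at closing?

Cushion = 2 × $982.40 = $1,964.80
Trial balance (start $0, +$982.40 each month, − disbursements):
  Aug: +$982.40 → $982.40
  Sep: +$982.40 − $5,858.16 → -$3,893.36
  Oct: +$982.40 → -$2,910.96
  Nov: +$982.40 → -$1,928.56
  Dec: +$982.40 → -$946.16
  Jan: +$982.40 − $1,991.04 → -$1,954.80
  Feb: +$982.40 → -$972.40
  Mar: +$982.40 − $2,048.28 → -$2,038.28
  Apr: +$982.40 → -$1,055.88
  May: +$982.40 → -$73.48
  Jun: +$982.40 − $1,891.32 → -$982.40
  Jul: +$982.40 → $0.00
Lowest trial balance = -$3,893.36 (Sep)
Initial deposit = cushion − low point = $1,964.80 − (-$3,893.36) = $5,858.16

$5,858.16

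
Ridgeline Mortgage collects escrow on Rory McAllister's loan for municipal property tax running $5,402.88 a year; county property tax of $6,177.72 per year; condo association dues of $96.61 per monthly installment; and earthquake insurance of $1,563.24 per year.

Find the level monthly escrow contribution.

Municipal property tax = $5,402.88
County property tax = $6,177.72
Condo association dues = $96.61 × 12 = $1,159.32
Earthquake insurance = $1,563.24
Total annual escrow = $14,303.16
Per month = $14,303.16 ÷ 12 = $1,191.93

$1,191.93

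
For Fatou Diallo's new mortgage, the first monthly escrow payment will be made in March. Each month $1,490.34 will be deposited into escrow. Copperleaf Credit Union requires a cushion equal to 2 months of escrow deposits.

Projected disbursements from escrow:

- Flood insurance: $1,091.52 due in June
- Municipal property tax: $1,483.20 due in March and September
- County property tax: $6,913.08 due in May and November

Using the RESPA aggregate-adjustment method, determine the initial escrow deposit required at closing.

$7,451.70

Cushion = 2 × $1,490.34 = $2,980.68
Trial balance (start $0, +$1,490.34 each month, − disbursements):
  Mar: +$1,490.34 − $1,483.20 → $7.14
  Apr: +$1,490.34 → $1,497.48
  May: +$1,490.34 − $6,913.08 → -$3,925.26
  Jun: +$1,490.34 − $1,091.52 → -$3,526.44
  Jul: +$1,490.34 → -$2,036.10
  Aug: +$1,490.34 → -$545.76
  Sep: +$1,490.34 − $1,483.20 → -$538.62
  Oct: +$1,490.34 → $951.72
  Nov: +$1,490.34 − $6,913.08 → -$4,471.02
  Dec: +$1,490.34 → -$2,980.68
  Jan: +$1,490.34 → -$1,490.34
  Feb: +$1,490.34 → $0.00
Lowest trial balance = -$4,471.02 (Nov)
Initial deposit = cushion − low point = $2,980.68 − (-$4,471.02) = $7,451.70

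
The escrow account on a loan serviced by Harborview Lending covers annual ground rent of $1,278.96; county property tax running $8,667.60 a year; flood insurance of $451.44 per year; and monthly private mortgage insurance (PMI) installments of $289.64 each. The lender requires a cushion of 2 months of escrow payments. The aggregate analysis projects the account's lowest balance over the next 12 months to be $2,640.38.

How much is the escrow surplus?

Ground rent — $1,278.96 annually
County property tax — $8,667.60 annually
Flood insurance — $451.44 annually
Private mortgage insurance (PMI) — $289.64 × 12 = $3,475.68 annually
Yearly total = $13,873.68
Monthly escrow = $13,873.68 ÷ 12 = $1,156.14
Required cushion = 2 × $1,156.14 = $2,312.28
Surplus = $2,640.38 − $2,312.28 = $328.10

$328.10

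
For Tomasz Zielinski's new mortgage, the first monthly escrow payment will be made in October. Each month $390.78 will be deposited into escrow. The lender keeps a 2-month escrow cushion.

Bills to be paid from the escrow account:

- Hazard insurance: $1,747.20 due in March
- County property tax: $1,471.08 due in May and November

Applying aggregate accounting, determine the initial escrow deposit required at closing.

Cushion = 2 × $390.78 = $781.56
Trial balance (start $0, +$390.78 each month, − disbursements):
  Oct: +$390.78 → $390.78
  Nov: +$390.78 − $1,471.08 → -$689.52
  Dec: +$390.78 → -$298.74
  Jan: +$390.78 → $92.04
  Feb: +$390.78 → $482.82
  Mar: +$390.78 − $1,747.20 → -$873.60
  Apr: +$390.78 → -$482.82
  May: +$390.78 − $1,471.08 → -$1,563.12
  Jun: +$390.78 → -$1,172.34
  Jul: +$390.78 → -$781.56
  Aug: +$390.78 → -$390.78
  Sep: +$390.78 → $0.00
Lowest trial balance = -$1,563.12 (May)
Initial deposit = cushion − low point = $781.56 − (-$1,563.12) = $2,344.68

$2,344.68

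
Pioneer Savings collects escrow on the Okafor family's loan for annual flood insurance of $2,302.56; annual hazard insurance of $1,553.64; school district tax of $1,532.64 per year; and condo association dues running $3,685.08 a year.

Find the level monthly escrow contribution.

$756.16

Flood insurance = $2,302.56 per year
Hazard insurance = $1,553.64 per year
School district tax = $1,532.64 per year
Condo association dues = $3,685.08 per year
Total per year = $2,302.56 + $1,553.64 + $1,532.64 + $3,685.08 = $9,073.92
Base monthly escrow = $9,073.92 ÷ 12 = $756.16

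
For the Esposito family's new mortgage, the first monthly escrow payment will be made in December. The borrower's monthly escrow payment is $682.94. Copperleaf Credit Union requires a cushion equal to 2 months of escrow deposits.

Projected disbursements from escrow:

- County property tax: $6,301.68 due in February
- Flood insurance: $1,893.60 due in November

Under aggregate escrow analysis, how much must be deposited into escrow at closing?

Cushion = 2 × $682.94 = $1,365.88
Trial balance (start $0, +$682.94 each month, − disbursements):
  Dec: +$682.94 → $682.94
  Jan: +$682.94 → $1,365.88
  Feb: +$682.94 − $6,301.68 → -$4,252.86
  Mar: +$682.94 → -$3,569.92
  Apr: +$682.94 → -$2,886.98
  May: +$682.94 → -$2,204.04
  Jun: +$682.94 → -$1,521.10
  Jul: +$682.94 → -$838.16
  Aug: +$682.94 → -$155.22
  Sep: +$682.94 → $527.72
  Oct: +$682.94 → $1,210.66
  Nov: +$682.94 − $1,893.60 → $0.00
Lowest trial balance = -$4,252.86 (Feb)
Initial deposit = cushion − low point = $1,365.88 − (-$4,252.86) = $5,618.74

$5,618.74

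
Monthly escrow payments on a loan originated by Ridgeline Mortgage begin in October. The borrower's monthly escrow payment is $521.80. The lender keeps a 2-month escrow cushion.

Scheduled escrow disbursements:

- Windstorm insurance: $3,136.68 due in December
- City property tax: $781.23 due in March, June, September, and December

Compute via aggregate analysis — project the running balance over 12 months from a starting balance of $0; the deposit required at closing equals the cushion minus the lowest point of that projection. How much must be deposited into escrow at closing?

$3,396.11

Cushion = 2 × $521.80 = $1,043.60
Trial balance (start $0, +$521.80 each month, − disbursements):
  Oct: +$521.80 → $521.80
  Nov: +$521.80 → $1,043.60
  Dec: +$521.80 − $3,917.91 → -$2,352.51
  Jan: +$521.80 → -$1,830.71
  Feb: +$521.80 → -$1,308.91
  Mar: +$521.80 − $781.23 → -$1,568.34
  Apr: +$521.80 → -$1,046.54
  May: +$521.80 → -$524.74
  Jun: +$521.80 − $781.23 → -$784.17
  Jul: +$521.80 → -$262.37
  Aug: +$521.80 → $259.43
  Sep: +$521.80 − $781.23 → $0.00
Lowest trial balance = -$2,352.51 (Dec)
Initial deposit = cushion − low point = $1,043.60 − (-$2,352.51) = $3,396.11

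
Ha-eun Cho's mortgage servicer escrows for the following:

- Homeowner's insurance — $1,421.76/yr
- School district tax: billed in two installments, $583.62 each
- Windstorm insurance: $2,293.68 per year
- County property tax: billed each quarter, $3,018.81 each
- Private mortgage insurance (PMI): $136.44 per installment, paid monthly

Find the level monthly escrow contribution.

$1,549.60

Homeowner's insurance — $1,421.76 per year
School district tax — $583.62 × 2 = $1,167.24 per year
Windstorm insurance — $2,293.68 per year
County property tax — $3,018.81 × 4 = $12,075.24 per year
Private mortgage insurance (PMI) — $136.44 × 12 = $1,637.28 per year
Total annual escrow = $1,421.76 + $1,167.24 + $2,293.68 + $12,075.24 + $1,637.28 = $18,595.20
Monthly escrow = $18,595.20 / 12 = $1,549.60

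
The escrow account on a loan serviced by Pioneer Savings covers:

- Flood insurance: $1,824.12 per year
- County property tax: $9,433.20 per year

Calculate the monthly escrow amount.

$938.11

Flood insurance = $1,824.12 annually
County property tax = $9,433.20 annually
Total annual escrow = $1,824.12 + $9,433.20 = $11,257.32
Per month = $11,257.32 / 12 = $938.11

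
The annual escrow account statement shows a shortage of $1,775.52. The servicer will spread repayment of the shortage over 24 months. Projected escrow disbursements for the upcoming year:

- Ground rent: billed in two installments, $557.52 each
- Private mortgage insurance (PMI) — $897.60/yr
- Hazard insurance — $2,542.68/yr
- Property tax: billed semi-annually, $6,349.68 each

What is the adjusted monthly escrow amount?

Ground rent = $557.52 × 2 = $1,115.04
Private mortgage insurance (PMI) = $897.60
Hazard insurance = $2,542.68
Property tax = $6,349.68 × 2 = $12,699.36
Annual escrow total = $1,115.04 + $897.60 + $2,542.68 + $12,699.36 = $17,254.68
Monthly escrow = $17,254.68 / 12 = $1,437.89
Shortage spread = $1,775.52 ÷ 24 = $73.98/mo
Adjusted monthly = $1,437.89 + $73.98 = $1,511.87

$1,511.87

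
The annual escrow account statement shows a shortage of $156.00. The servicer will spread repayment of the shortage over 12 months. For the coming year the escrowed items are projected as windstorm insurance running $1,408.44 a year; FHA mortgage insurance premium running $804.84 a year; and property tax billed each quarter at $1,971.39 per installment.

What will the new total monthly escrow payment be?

$854.57

Windstorm insurance = $1,408.44/yr
FHA mortgage insurance premium = $804.84/yr
Property tax = $1,971.39 × 4 = $7,885.56/yr
Yearly total = $10,098.84
Base monthly escrow = $10,098.84 ÷ 12 = $841.57
Shortage per month = $156.00 / 12 = $13.00
New monthly escrow = $841.57 + $13.00 = $854.57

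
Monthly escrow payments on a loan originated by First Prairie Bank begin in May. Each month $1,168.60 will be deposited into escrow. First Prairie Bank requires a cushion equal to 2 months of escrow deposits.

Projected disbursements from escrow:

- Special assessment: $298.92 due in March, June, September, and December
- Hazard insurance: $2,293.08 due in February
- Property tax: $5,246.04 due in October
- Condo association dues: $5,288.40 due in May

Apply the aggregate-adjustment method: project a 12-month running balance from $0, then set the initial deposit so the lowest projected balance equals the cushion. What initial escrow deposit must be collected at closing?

Cushion = 2 × $1,168.60 = $2,337.20
Trial balance (start $0, +$1,168.60 each month, − disbursements):
  May: +$1,168.60 − $5,288.40 → -$4,119.80
  Jun: +$1,168.60 − $298.92 → -$3,250.12
  Jul: +$1,168.60 → -$2,081.52
  Aug: +$1,168.60 → -$912.92
  Sep: +$1,168.60 − $298.92 → -$43.24
  Oct: +$1,168.60 − $5,246.04 → -$4,120.68
  Nov: +$1,168.60 → -$2,952.08
  Dec: +$1,168.60 − $298.92 → -$2,082.40
  Jan: +$1,168.60 → -$913.80
  Feb: +$1,168.60 − $2,293.08 → -$2,038.28
  Mar: +$1,168.60 − $298.92 → -$1,168.60
  Apr: +$1,168.60 → $0.00
Lowest trial balance = -$4,120.68 (Oct)
Initial deposit = cushion − low point = $2,337.20 − (-$4,120.68) = $6,457.88

$6,457.88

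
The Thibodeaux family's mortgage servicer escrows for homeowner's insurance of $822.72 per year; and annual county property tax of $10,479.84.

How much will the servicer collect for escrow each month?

$941.88

Homeowner's insurance — $822.72
County property tax — $10,479.84
Total annual escrow = $822.72 + $10,479.84 = $11,302.56
Monthly = $11,302.56 / 12 = $941.88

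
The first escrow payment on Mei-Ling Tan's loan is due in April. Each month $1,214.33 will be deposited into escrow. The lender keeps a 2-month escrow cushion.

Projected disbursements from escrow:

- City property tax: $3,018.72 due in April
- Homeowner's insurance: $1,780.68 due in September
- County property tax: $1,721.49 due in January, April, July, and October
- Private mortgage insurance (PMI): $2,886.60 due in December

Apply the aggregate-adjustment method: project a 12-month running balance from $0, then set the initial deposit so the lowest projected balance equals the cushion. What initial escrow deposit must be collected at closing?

$5,954.54

Cushion = 2 × $1,214.33 = $2,428.66
Trial balance (start $0, +$1,214.33 each month, − disbursements):
  Apr: +$1,214.33 − $4,740.21 → -$3,525.88
  May: +$1,214.33 → -$2,311.55
  Jun: +$1,214.33 → -$1,097.22
  Jul: +$1,214.33 − $1,721.49 → -$1,604.38
  Aug: +$1,214.33 → -$390.05
  Sep: +$1,214.33 − $1,780.68 → -$956.40
  Oct: +$1,214.33 − $1,721.49 → -$1,463.56
  Nov: +$1,214.33 → -$249.23
  Dec: +$1,214.33 − $2,886.60 → -$1,921.50
  Jan: +$1,214.33 − $1,721.49 → -$2,428.66
  Feb: +$1,214.33 → -$1,214.33
  Mar: +$1,214.33 → $0.00
Lowest trial balance = -$3,525.88 (Apr)
Initial deposit = cushion − low point = $2,428.66 − (-$3,525.88) = $5,954.54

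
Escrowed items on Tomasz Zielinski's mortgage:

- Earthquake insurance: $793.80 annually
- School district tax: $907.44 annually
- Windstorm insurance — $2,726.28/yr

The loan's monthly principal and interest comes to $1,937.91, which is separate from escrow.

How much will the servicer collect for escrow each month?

Earthquake insurance = $793.80/yr
School district tax = $907.44/yr
Windstorm insurance = $2,726.28/yr
Annual escrow total = $4,427.52
Base monthly escrow = $4,427.52 / 12 = $368.96

$368.96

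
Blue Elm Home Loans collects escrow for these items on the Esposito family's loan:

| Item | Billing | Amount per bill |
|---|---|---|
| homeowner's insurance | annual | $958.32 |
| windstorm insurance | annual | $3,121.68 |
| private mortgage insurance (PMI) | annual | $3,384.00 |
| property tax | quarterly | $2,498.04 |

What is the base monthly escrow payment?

Homeowner's insurance = $958.32/yr
Windstorm insurance = $3,121.68/yr
Private mortgage insurance (PMI) = $3,384.00/yr
Property tax = $2,498.04 × 4 = $9,992.16/yr
Annual escrow total = $958.32 + $3,121.68 + $3,384.00 + $9,992.16 = $17,456.16
Per month = $17,456.16 ÷ 12 = $1,454.68

$1,454.68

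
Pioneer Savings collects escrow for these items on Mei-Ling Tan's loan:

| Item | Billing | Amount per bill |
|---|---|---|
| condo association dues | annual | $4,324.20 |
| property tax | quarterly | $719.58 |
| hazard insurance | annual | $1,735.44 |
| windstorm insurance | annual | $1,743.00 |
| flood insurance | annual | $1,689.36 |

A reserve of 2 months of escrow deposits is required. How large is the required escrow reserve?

Condo association dues = $4,324.20 annually
Property tax = $719.58 × 4 = $2,878.32 annually
Hazard insurance = $1,735.44 annually
Windstorm insurance = $1,743.00 annually
Flood insurance = $1,689.36 annually
Total annual escrow = $12,370.32
Monthly = $12,370.32 ÷ 12 = $1,030.86
Required cushion = 2 × $1,030.86 = $2,061.72

$2,061.72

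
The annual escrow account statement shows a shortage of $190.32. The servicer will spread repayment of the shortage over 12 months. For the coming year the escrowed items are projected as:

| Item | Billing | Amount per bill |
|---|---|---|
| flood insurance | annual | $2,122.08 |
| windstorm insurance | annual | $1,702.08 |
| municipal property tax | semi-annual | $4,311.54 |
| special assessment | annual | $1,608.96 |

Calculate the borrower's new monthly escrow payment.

$1,187.21

Flood insurance = $2,122.08
Windstorm insurance = $1,702.08
Municipal property tax = $4,311.54 × 2 = $8,623.08
Special assessment = $1,608.96
Yearly total = $2,122.08 + $1,702.08 + $8,623.08 + $1,608.96 = $14,056.20
Per month = $14,056.20 ÷ 12 = $1,171.35
Shortage spread = $190.32 ÷ 12 = $15.86/mo
Adjusted monthly = $1,171.35 + $15.86 = $1,187.21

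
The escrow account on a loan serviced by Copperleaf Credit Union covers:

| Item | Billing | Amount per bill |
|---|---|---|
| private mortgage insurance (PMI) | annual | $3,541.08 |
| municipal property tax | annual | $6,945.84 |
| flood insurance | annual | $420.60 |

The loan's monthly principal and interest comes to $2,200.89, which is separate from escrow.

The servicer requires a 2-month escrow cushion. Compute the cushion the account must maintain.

$1,817.92

Private mortgage insurance (PMI) — $3,541.08/yr
Municipal property tax — $6,945.84/yr
Flood insurance — $420.60/yr
Total annual escrow = $3,541.08 + $6,945.84 + $420.60 = $10,907.52
Monthly = $10,907.52 ÷ 12 = $908.96
Reserve = 2 × $908.96 = $1,817.92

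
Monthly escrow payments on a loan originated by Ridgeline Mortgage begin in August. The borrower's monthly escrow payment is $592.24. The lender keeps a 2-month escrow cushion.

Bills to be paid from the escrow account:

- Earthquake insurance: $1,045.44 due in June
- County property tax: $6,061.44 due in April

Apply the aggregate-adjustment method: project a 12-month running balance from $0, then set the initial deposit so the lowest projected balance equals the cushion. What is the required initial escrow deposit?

$1,915.76

Cushion = 2 × $592.24 = $1,184.48
Trial balance (start $0, +$592.24 each month, − disbursements):
  Aug: +$592.24 → $592.24
  Sep: +$592.24 → $1,184.48
  Oct: +$592.24 → $1,776.72
  Nov: +$592.24 → $2,368.96
  Dec: +$592.24 → $2,961.20
  Jan: +$592.24 → $3,553.44
  Feb: +$592.24 → $4,145.68
  Mar: +$592.24 → $4,737.92
  Apr: +$592.24 − $6,061.44 → -$731.28
  May: +$592.24 → -$139.04
  Jun: +$592.24 − $1,045.44 → -$592.24
  Jul: +$592.24 → $0.00
Lowest trial balance = -$731.28 (Apr)
Initial deposit = cushion − low point = $1,184.48 − (-$731.28) = $1,915.76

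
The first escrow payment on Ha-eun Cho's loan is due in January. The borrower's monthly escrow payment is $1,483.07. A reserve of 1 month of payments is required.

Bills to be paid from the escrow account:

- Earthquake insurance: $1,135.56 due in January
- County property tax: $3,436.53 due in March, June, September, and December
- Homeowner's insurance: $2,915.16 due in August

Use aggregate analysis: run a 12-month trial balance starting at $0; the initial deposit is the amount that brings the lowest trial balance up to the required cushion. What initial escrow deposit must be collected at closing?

$2,495.75

Cushion = 1 × $1,483.07 = $1,483.07
Trial balance (start $0, +$1,483.07 each month, − disbursements):
  Jan: +$1,483.07 − $1,135.56 → $347.51
  Feb: +$1,483.07 → $1,830.58
  Mar: +$1,483.07 − $3,436.53 → -$122.88
  Apr: +$1,483.07 → $1,360.19
  May: +$1,483.07 → $2,843.26
  Jun: +$1,483.07 − $3,436.53 → $889.80
  Jul: +$1,483.07 → $2,372.87
  Aug: +$1,483.07 − $2,915.16 → $940.78
  Sep: +$1,483.07 − $3,436.53 → -$1,012.68
  Oct: +$1,483.07 → $470.39
  Nov: +$1,483.07 → $1,953.46
  Dec: +$1,483.07 − $3,436.53 → $0.00
Lowest trial balance = -$1,012.68 (Sep)
Initial deposit = cushion − low point = $1,483.07 − (-$1,012.68) = $2,495.75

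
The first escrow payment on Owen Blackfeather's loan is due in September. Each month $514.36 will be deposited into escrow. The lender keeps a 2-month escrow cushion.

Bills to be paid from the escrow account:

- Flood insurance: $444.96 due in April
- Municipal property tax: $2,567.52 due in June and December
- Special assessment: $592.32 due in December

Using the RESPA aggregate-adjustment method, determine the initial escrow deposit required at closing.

Cushion = 2 × $514.36 = $1,028.72
Trial balance (start $0, +$514.36 each month, − disbursements):
  Sep: +$514.36 → $514.36
  Oct: +$514.36 → $1,028.72
  Nov: +$514.36 → $1,543.08
  Dec: +$514.36 − $3,159.84 → -$1,102.40
  Jan: +$514.36 → -$588.04
  Feb: +$514.36 → -$73.68
  Mar: +$514.36 → $440.68
  Apr: +$514.36 − $444.96 → $510.08
  May: +$514.36 → $1,024.44
  Jun: +$514.36 − $2,567.52 → -$1,028.72
  Jul: +$514.36 → -$514.36
  Aug: +$514.36 → $0.00
Lowest trial balance = -$1,102.40 (Dec)
Initial deposit = cushion − low point = $1,028.72 − (-$1,102.40) = $2,131.12

$2,131.12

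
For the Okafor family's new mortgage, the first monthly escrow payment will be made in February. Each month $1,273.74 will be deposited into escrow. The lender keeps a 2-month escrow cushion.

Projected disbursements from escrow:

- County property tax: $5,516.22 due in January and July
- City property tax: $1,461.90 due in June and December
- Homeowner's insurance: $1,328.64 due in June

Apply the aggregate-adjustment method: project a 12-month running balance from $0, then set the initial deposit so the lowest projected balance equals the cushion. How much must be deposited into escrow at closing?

$3,211.80

Cushion = 2 × $1,273.74 = $2,547.48
Trial balance (start $0, +$1,273.74 each month, − disbursements):
  Feb: +$1,273.74 → $1,273.74
  Mar: +$1,273.74 → $2,547.48
  Apr: +$1,273.74 → $3,821.22
  May: +$1,273.74 → $5,094.96
  Jun: +$1,273.74 − $2,790.54 → $3,578.16
  Jul: +$1,273.74 − $5,516.22 → -$664.32
  Aug: +$1,273.74 → $609.42
  Sep: +$1,273.74 → $1,883.16
  Oct: +$1,273.74 → $3,156.90
  Nov: +$1,273.74 → $4,430.64
  Dec: +$1,273.74 − $1,461.90 → $4,242.48
  Jan: +$1,273.74 − $5,516.22 → $0.00
Lowest trial balance = -$664.32 (Jul)
Initial deposit = cushion − low point = $2,547.48 − (-$664.32) = $3,211.80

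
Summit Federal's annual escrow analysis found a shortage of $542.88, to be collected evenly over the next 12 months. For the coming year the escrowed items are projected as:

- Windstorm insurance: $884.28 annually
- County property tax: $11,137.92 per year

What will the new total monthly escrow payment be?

$1,047.09

Windstorm insurance: $884.28 per year
County property tax: $11,137.92 per year
Total annual escrow = $884.28 + $11,137.92 = $12,022.20
Monthly = $12,022.20 / 12 = $1,001.85
Shortage per month = $542.88 / 12 = $45.24
Adjusted monthly = $1,001.85 + $45.24 = $1,047.09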